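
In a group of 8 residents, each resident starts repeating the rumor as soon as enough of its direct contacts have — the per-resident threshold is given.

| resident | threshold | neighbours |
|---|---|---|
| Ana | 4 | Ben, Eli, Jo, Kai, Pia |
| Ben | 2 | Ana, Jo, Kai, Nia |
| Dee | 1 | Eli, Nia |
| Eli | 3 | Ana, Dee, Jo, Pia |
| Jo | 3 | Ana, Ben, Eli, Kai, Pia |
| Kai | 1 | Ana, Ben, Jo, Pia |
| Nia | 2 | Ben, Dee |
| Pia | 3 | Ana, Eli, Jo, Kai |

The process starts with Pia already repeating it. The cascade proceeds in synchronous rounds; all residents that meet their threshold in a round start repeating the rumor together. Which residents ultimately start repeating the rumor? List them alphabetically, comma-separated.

Round 1 — Pia starts repeating the rumor (initial).
Round 2 — checking thresholds:
  Ana: 1 of 5 neighbours < 4, not yet.
  Eli: 1 of 4 neighbours < 3, not yet.
  Jo: 1 of 5 neighbours < 3, not yet.
  Kai: 1 of 4 neighbours ≥ 1, starts repeating the rumor.
Round 3 — no new spreads; cascade stops.

Kai, Pia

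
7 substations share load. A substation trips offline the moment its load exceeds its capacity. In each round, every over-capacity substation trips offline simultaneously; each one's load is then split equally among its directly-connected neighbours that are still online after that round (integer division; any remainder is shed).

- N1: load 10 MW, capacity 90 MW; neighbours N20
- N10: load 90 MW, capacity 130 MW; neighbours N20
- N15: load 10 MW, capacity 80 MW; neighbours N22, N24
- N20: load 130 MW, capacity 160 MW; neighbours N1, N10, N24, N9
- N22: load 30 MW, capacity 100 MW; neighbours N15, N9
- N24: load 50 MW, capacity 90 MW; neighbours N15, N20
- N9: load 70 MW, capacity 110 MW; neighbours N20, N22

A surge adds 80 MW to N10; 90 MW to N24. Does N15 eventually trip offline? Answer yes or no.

Round 1 — N10 at 170 > 130; N24 at 140 > 90. N10, N24 trip offline.
  N10 sheds 170 MW to N20: 170 each.
    N20: 130+170 = 300 > 160
  N24 sheds 140 MW to N15, N20: 70 each.
    N15: 10+70 = 80 ≤ 80
    N20: 300+70 = 370 > 160
Round 2 — N20 trips offline.
  N20 sheds 370 MW to N1, N9: 185 each.
    N1: 10+185 = 195 > 90
    N9: 70+185 = 255 > 110
Round 3 — N1, N9 trip offline.
  N1 sheds 195 MW: no online neighbours, lost.
  N9 sheds 255 MW to N22: 255 each.
    N22: 30+255 = 285 > 100
Round 4 — N22 trips offline.
  N22 sheds 285 MW to N15: 285 each.
    N15: 80+285 = 365 > 80
Round 5 — N15 trips offline.
  N15 sheds 365 MW: no online neighbours, lost.
No further trips.

yes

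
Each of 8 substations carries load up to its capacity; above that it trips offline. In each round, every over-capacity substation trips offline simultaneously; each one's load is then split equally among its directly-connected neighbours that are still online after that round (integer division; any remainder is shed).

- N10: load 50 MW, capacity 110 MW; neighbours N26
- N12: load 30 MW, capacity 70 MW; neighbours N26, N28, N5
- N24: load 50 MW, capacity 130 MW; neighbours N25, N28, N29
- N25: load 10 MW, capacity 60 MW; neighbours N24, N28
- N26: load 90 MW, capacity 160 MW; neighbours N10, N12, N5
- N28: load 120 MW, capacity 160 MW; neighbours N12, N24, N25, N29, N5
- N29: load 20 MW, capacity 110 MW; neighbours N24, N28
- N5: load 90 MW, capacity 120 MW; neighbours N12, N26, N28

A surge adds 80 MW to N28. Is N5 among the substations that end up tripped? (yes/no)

Round 1 — N28 at 200 > 160. N28 trips offline.
  N28 sheds 200 MW to N12, N24, N25, N29, N5: 40 each.
    N12: 30+40 = 70 ≤ 70
    N24: 50+40 = 90 ≤ 130
    N25: 10+40 = 50 ≤ 60
    N29: 20+40 = 60 ≤ 110
    N5: 90+40 = 130 > 120
Round 2 — N5 trips offline.
  N5 sheds 130 MW to N12, N26: 65 each.
    N12: 70+65 = 135 > 70
    N26: 90+65 = 155 ≤ 160
Round 3 — N12 trips offline.
  N12 sheds 135 MW to N26: 135 each.
    N26: 155+135 = 290 > 160
Round 4 — N26 trips offline.
  N26 sheds 290 MW to N10: 290 each.
    N10: 50+290 = 340 > 110
Round 5 — N10 trips offline.
  N10 sheds 340 MW: no online neighbours, lost.
No further trips.

yes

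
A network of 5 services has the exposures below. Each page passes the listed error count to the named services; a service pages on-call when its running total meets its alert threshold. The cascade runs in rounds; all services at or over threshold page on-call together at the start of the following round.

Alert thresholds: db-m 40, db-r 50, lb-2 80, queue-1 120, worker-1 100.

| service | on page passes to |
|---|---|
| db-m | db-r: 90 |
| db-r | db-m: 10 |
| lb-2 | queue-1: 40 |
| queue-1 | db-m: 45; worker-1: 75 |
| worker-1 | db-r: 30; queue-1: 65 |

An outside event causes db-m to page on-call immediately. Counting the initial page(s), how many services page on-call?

2

Round 1 — db-m pages on-call (initial).
  db-r: +90 → 90 ≥ 50
Round 2 — db-r pages on-call.
No further pages.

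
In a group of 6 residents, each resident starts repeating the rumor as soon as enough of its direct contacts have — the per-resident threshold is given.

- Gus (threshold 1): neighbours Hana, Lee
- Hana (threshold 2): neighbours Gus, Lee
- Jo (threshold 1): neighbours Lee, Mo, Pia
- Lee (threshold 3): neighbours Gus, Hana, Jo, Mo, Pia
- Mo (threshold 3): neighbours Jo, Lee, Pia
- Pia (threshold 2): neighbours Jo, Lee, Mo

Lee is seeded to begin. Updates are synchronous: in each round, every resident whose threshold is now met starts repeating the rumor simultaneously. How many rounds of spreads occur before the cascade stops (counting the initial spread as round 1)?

Round 1 — Lee starts repeating the rumor (initial).
Round 2 — checking thresholds:
  Gus: 1 of 2 neighbours ≥ 1, starts repeating the rumor.
  Hana: 1 of 2 neighbours < 2, not yet.
  Jo: 1 of 3 neighbours ≥ 1, starts repeating the rumor.
  Mo: 1 of 3 neighbours < 3, not yet.
  Pia: 1 of 3 neighbours < 2, not yet.
Round 3 — checking thresholds:
  Hana: 2 of 2 neighbours ≥ 2, starts repeating the rumor.
  Mo: 2 of 3 neighbours < 3, not yet.
  Pia: 2 of 3 neighbours ≥ 2, starts repeating the rumor.
Round 4 — checking thresholds:
  Mo: 3 of 3 neighbours ≥ 3, starts repeating the rumor.
Round 5 — no new spreads; cascade stops.

4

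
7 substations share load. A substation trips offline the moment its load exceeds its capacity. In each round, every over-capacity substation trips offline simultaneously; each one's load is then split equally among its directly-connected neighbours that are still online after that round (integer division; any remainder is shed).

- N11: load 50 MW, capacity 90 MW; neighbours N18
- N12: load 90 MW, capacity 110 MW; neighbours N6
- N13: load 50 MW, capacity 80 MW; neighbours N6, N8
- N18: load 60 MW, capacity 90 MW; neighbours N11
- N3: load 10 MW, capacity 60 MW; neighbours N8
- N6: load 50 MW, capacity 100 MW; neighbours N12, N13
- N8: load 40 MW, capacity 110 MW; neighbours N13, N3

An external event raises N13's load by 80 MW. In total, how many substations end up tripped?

Round 1 — N13 at 130 > 80. N13 trips offline.
  N13 sheds 130 MW to N6, N8: 65 each.
    N6: 50+65 = 115 > 100
    N8: 40+65 = 105 ≤ 110
Round 2 — N6 trips offline.
  N6 sheds 115 MW to N12: 115 each.
    N12: 90+115 = 205 > 110
Round 3 — N12 trips offline.
  N12 sheds 205 MW: no online neighbours, lost.
No further trips.

3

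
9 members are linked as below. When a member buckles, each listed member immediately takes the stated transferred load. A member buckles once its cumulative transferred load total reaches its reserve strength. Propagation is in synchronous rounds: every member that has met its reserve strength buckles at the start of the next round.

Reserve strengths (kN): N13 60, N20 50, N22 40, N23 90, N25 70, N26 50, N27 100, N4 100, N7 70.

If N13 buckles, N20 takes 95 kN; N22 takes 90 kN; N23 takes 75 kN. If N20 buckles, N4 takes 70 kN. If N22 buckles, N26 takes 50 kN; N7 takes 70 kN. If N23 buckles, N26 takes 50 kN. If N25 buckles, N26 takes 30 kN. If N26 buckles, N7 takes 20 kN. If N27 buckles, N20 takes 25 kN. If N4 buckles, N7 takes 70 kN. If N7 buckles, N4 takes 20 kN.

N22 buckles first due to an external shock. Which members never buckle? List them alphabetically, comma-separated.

N13, N20, N23, N25, N27, N4

Round 1 — N22 buckles (initial).
  N26: +50 → 50 ≥ 50
  N7: +70 → 70 ≥ 70
Round 2 — N26, N7 buckle.
  N4: +20 → 20 < 100
No further bucklings.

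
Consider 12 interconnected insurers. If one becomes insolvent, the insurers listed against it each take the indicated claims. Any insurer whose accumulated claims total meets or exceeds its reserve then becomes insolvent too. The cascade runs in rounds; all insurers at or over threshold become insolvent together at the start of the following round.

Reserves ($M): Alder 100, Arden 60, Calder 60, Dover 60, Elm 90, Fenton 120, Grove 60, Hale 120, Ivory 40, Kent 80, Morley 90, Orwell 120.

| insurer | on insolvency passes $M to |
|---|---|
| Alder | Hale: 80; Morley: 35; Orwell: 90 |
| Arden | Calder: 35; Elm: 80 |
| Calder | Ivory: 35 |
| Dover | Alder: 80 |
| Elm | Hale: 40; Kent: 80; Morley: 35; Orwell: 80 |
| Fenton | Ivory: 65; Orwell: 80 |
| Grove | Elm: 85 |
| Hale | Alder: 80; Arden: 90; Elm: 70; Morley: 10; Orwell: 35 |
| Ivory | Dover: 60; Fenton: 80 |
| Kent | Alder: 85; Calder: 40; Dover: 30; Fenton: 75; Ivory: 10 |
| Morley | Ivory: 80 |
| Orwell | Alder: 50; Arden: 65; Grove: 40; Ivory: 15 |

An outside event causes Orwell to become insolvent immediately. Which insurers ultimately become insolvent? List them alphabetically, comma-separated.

Round 1 — Orwell becomes insolvent (initial).
  Alder: +50 → 50 < 100
  Arden: +65 → 65 ≥ 60
  Grove: +40 → 40 < 60
  Ivory: +15 → 15 < 40
Round 2 — Arden becomes insolvent.
  Calder: +35 → 35 < 60
  Elm: +80 → 80 < 90
No further insolvencies.

Arden, Orwell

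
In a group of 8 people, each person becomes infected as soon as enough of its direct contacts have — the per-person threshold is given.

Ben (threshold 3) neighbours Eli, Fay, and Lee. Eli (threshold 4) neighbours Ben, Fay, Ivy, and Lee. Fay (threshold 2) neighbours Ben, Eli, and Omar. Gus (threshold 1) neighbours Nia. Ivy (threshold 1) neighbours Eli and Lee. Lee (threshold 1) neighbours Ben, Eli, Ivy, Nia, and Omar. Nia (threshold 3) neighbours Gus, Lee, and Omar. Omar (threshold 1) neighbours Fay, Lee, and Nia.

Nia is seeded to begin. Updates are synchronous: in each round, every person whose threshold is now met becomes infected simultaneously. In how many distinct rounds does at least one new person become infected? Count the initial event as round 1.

Round 1 — Nia becomes infected (initial).
Round 2 — checking thresholds:
  Gus: 1 of 1 neighbours ≥ 1, becomes infected.
  Lee: 1 of 5 neighbours ≥ 1, becomes infected.
  Omar: 1 of 3 neighbours ≥ 1, becomes infected.
Round 3 — checking thresholds:
  Ben: 1 of 3 neighbours < 3, below threshold.
  Eli: 1 of 4 neighbours < 4, below threshold.
  Fay: 1 of 3 neighbours < 2, below threshold.
  Ivy: 1 of 2 neighbours ≥ 1, becomes infected.
Round 4 — no new infections; cascade stops.

3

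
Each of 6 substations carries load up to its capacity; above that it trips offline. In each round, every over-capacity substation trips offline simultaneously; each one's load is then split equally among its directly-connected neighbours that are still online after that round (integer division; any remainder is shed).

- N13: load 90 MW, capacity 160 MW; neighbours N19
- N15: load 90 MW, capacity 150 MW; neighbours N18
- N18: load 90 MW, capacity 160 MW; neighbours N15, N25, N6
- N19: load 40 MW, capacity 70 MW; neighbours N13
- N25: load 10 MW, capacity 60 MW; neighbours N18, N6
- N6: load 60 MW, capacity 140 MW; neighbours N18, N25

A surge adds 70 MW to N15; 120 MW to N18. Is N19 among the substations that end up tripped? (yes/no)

Round 1 — N15 at 160 > 150; N18 at 210 > 160. N15, N18 trip offline.
  N15 sheds 160 MW: no online neighbours, lost.
  N18 sheds 210 MW to N25, N6: 105 each.
    N25: 10+105 = 115 > 60
    N6: 60+105 = 165 > 140
Round 2 — N25, N6 trip offline.
  N25 sheds 115 MW: no online neighbours, lost.
  N6 sheds 165 MW: no online neighbours, lost.
No further trips.

no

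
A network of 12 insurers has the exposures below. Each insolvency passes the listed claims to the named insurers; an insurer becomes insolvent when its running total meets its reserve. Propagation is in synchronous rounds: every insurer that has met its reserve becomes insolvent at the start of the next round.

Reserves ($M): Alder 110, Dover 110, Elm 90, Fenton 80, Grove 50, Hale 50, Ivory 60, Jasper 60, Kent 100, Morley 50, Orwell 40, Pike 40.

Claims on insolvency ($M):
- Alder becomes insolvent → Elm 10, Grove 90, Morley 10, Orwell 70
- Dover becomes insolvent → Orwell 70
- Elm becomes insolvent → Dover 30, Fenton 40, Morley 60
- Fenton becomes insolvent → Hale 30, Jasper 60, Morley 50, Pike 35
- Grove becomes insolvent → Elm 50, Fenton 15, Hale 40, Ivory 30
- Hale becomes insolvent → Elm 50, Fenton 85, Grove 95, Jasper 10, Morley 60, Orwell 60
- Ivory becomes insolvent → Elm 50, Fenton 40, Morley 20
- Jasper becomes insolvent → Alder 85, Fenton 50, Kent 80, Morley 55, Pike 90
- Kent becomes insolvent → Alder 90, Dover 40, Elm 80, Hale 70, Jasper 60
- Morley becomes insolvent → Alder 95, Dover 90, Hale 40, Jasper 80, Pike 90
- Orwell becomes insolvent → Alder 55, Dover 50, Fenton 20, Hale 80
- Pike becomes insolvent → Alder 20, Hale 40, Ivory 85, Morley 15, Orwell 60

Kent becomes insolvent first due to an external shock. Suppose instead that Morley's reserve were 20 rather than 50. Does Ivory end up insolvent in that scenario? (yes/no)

yes

With Morley's reserve at 20:
Round 1 — Kent becomes insolvent (initial).
  Alder: +90 → 90 < 110
  Dover: +40 → 40 < 110
  Elm: +80 → 80 < 90
  Hale: +70 → 70 ≥ 50
  Jasper: +60 → 60 ≥ 60
Round 2 — Hale, Jasper become insolvent.
  Alder: +85 → 175 ≥ 110
  Elm: +50 → 130 ≥ 90
  Fenton: +85+50 → 135 ≥ 80
  Grove: +95 → 95 ≥ 50
  Morley: +60+55 → 115 ≥ 20
  Orwell: +60 → 60 ≥ 40
  Pike: +90 → 90 ≥ 40
Round 3 — Alder, Elm, Fenton, Grove, Morley, Orwell, Pike become insolvent.
  Dover: +30+90+50 → 210 ≥ 110
  Ivory: +30+85 → 115 ≥ 60
Round 4 — Dover, Ivory become insolvent.
No further insolvencies.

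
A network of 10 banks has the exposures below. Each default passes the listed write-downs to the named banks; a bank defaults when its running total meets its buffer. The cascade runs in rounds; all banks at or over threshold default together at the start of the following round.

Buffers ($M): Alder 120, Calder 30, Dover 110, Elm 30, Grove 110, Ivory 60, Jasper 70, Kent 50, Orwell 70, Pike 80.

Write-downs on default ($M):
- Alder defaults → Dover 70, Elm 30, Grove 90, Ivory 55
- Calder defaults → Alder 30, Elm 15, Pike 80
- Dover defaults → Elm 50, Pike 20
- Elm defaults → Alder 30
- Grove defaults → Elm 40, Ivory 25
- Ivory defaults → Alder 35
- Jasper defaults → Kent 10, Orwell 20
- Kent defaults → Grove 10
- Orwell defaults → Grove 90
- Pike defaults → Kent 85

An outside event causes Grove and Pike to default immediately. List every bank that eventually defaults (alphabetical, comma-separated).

Round 1 — Grove, Pike default (initial).
  Elm: +40 → 40 ≥ 30
  Ivory: +25 → 25 < 60
  Kent: +85 → 85 ≥ 50
Round 2 — Elm, Kent default.
  Alder: +30 → 30 < 120
No further defaults.

Elm, Grove, Kent, Pike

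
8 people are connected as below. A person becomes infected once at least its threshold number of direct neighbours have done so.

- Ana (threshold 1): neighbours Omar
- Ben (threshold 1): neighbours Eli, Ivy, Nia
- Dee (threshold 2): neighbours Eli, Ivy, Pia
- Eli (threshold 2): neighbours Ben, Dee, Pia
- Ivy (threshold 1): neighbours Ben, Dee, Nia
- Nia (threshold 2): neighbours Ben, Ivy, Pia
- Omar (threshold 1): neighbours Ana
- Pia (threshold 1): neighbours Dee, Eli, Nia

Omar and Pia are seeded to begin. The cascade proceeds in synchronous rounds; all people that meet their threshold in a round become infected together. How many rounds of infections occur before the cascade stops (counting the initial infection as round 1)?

Round 1 — Omar, Pia become infected (initial).
Round 2 — checking thresholds:
  Ana: 1 of 1 neighbours ≥ 1, becomes infected.
  Dee: 1 of 3 neighbours < 2, not yet.
  Eli: 1 of 3 neighbours < 2, not yet.
  Nia: 1 of 3 neighbours < 2, not yet.
Round 3 — no new infections; cascade stops.

2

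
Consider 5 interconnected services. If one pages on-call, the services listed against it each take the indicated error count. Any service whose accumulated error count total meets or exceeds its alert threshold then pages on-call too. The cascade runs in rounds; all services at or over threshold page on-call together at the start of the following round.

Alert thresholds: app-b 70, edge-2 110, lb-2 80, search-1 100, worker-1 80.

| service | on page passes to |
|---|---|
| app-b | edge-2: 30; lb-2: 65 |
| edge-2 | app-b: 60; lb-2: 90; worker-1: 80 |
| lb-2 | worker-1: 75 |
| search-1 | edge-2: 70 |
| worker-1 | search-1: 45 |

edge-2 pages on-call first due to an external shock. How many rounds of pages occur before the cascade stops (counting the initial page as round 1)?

2

Round 1 — edge-2 pages on-call (initial).
  app-b: +60 → 60 < 70
  lb-2: +90 → 90 ≥ 80
  worker-1: +80 → 80 ≥ 80
Round 2 — lb-2, worker-1 page on-call.
  search-1: +45 → 45 < 100
No further pages.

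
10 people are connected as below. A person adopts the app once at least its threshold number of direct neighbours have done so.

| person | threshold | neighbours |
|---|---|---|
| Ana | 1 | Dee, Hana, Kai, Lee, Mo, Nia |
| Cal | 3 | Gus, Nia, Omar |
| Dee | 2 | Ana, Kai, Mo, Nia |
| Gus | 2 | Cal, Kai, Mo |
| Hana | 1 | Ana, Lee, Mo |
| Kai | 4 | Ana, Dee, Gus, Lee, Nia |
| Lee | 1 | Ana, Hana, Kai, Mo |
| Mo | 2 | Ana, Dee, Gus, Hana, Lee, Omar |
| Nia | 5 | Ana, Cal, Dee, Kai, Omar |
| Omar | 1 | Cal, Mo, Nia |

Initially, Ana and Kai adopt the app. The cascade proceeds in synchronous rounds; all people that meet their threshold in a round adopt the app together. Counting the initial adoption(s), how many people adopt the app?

Round 1 — Ana, Kai adopt the app (initial).
Round 2 — checking thresholds:
  Dee: 2 of 4 neighbours ≥ 2, adopts the app.
  Gus: 1 of 3 neighbours < 2, not yet.
  Hana: 1 of 3 neighbours ≥ 1, adopts the app.
  Lee: 2 of 4 neighbours ≥ 1, adopts the app.
  Mo: 1 of 6 neighbours < 2, not yet.
  Nia: 2 of 5 neighbours < 5, not yet.
Round 3 — checking thresholds:
  Gus: 1 of 3 neighbours < 2, not yet.
  Mo: 4 of 6 neighbours ≥ 2, adopts the app.
  Nia: 3 of 5 neighbours < 5, not yet.
Round 4 — checking thresholds:
  Gus: 2 of 3 neighbours ≥ 2, adopts the app.
  Nia: 3 of 5 neighbours < 5, not yet.
  Omar: 1 of 3 neighbours ≥ 1, adopts the app.
Round 5 — no new adoptions; cascade stops.

8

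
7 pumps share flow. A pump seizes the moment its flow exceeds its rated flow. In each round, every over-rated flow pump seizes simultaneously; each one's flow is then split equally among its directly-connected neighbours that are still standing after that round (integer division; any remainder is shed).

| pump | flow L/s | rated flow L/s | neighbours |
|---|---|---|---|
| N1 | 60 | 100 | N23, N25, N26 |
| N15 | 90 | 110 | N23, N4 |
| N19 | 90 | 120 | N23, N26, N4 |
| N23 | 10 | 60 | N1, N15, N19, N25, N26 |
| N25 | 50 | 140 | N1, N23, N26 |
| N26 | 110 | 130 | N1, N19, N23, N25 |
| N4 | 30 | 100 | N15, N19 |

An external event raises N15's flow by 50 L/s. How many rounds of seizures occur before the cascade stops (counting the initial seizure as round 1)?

2

Round 1 — N15 at 140 > 110. N15 seizes.
  N15 sheds 140 L/s to N23, N4: 70 each.
    N23: 10+70 = 80 > 60
    N4: 30+70 = 100 ≤ 100
Round 2 — N23 seizes.
  N23 sheds 80 L/s to N1, N19, N25, N26: 20 each.
    N1: 60+20 = 80 ≤ 100
    N19: 90+20 = 110 ≤ 120
    N25: 50+20 = 70 ≤ 140
    N26: 110+20 = 130 ≤ 130
No further seizures.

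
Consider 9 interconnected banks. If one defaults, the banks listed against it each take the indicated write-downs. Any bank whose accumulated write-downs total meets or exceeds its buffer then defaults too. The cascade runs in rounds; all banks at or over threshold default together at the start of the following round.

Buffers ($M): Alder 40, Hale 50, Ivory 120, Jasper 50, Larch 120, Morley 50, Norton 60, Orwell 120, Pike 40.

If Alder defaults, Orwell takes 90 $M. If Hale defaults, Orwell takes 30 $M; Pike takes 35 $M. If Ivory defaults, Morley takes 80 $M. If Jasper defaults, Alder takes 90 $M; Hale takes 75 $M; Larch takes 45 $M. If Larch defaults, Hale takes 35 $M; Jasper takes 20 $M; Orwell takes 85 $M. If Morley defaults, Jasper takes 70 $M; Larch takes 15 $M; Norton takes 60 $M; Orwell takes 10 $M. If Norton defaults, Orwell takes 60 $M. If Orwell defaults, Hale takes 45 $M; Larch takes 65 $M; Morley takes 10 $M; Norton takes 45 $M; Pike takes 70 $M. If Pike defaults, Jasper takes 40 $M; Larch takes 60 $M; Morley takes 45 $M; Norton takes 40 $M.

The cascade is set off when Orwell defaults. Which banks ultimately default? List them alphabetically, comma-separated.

Alder, Hale, Jasper, Larch, Morley, Norton, Orwell, Pike

Round 1 — Orwell defaults (initial).
  Hale: +45 → 45 < 50
  Larch: +65 → 65 < 120
  Morley: +10 → 10 < 50
  Norton: +45 → 45 < 60
  Pike: +70 → 70 ≥ 40
Round 2 — Pike defaults.
  Jasper: +40 → 40 < 50
  Larch: +60 → 125 ≥ 120
  Morley: +45 → 55 ≥ 50
  Norton: +40 → 85 ≥ 60
Round 3 — Larch, Morley, Norton default.
  Hale: +35 → 80 ≥ 50
  Jasper: +20+70 → 130 ≥ 50
Round 4 — Hale, Jasper default.
  Alder: +90 → 90 ≥ 40
Round 5 — Alder defaults.
No further defaults.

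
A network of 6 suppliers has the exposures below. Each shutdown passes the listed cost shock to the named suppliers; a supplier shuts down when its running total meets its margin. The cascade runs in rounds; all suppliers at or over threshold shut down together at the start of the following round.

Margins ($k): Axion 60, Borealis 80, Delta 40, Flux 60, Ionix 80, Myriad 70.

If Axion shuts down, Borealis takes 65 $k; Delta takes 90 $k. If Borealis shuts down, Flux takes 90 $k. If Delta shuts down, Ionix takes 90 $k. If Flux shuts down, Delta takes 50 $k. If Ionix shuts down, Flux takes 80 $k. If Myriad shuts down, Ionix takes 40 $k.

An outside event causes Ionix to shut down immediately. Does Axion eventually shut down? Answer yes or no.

Round 1 — Ionix shuts down (initial).
  Flux: +80 → 80 ≥ 60
Round 2 — Flux shuts down.
  Delta: +50 → 50 ≥ 40
Round 3 — Delta shuts down.
No further shutdowns.

no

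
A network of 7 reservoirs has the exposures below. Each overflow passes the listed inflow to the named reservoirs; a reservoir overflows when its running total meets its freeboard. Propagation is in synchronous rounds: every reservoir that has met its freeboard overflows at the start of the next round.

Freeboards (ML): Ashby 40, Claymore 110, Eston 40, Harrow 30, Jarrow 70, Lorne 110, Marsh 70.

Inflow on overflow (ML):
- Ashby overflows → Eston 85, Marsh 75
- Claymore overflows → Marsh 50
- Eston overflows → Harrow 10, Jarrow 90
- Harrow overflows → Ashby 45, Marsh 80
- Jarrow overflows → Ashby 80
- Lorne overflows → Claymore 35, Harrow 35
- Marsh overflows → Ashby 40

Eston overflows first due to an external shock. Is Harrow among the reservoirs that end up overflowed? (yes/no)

Round 1 — Eston overflows (initial).
  Harrow: +10 → 10 < 30
  Jarrow: +90 → 90 ≥ 70
Round 2 — Jarrow overflows.
  Ashby: +80 → 80 ≥ 40
Round 3 — Ashby overflows.
  Marsh: +75 → 75 ≥ 70
Round 4 — Marsh overflows.
No further overflows.

no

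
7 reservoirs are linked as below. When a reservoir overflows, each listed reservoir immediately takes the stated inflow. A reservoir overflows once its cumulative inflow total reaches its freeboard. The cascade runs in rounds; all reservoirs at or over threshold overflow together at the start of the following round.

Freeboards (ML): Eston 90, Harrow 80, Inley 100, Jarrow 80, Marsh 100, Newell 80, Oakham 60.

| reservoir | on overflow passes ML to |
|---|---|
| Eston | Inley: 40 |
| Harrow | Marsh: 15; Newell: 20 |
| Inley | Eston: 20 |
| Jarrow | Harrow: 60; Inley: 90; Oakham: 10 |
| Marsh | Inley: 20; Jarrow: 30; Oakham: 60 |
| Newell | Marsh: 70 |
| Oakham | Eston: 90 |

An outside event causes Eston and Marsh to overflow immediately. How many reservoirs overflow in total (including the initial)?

Round 1 — Eston, Marsh overflow (initial).
  Inley: +40+20 → 60 < 100
  Jarrow: +30 → 30 < 80
  Oakham: +60 → 60 ≥ 60
Round 2 — Oakham overflows.
No further overflows.

3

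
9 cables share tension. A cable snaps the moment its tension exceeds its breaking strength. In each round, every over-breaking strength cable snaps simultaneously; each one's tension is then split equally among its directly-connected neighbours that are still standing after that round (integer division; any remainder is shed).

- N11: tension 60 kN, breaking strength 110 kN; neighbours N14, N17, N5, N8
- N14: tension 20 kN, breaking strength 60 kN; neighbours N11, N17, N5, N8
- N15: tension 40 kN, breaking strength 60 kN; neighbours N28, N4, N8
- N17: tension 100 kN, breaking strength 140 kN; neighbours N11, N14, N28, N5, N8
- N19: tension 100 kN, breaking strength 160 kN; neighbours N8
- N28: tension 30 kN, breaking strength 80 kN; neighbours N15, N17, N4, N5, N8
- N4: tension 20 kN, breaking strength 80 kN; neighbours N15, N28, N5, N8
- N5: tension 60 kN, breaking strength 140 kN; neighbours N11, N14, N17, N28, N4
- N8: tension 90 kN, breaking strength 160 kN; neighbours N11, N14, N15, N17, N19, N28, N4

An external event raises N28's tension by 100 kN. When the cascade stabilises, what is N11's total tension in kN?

Round 1 — N28 at 130 > 80. N28 snaps.
  N28 sheds 130 kN to N15, N17, N4, N5, N8: 26 each.
    N15: 40+26 = 66 > 60
    N17: 100+26 = 126 ≤ 140
    N4: 20+26 = 46 ≤ 80
    N5: 60+26 = 86 ≤ 140
    N8: 90+26 = 116 ≤ 160
Round 2 — N15 snaps.
  N15 sheds 66 kN to N4, N8: 33 each.
    N4: 46+33 = 79 ≤ 80
    N8: 116+33 = 149 ≤ 160
No further breaks.

60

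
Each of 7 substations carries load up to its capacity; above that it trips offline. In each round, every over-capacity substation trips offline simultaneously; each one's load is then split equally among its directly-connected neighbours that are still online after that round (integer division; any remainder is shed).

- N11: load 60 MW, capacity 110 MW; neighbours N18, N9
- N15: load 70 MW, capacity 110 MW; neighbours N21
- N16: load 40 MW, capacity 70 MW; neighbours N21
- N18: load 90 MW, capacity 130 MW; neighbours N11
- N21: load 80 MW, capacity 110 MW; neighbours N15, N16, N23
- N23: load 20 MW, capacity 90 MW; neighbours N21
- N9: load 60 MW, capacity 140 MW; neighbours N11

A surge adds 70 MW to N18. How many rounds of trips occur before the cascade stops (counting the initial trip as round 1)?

Round 1 — N18 at 160 > 130. N18 trips offline.
  N18 sheds 160 MW to N11: 160 each.
    N11: 60+160 = 220 > 110
Round 2 — N11 trips offline.
  N11 sheds 220 MW to N9: 220 each.
    N9: 60+220 = 280 > 140
Round 3 — N9 trips offline.
  N9 sheds 280 MW: no online neighbours, lost.
No further trips.

3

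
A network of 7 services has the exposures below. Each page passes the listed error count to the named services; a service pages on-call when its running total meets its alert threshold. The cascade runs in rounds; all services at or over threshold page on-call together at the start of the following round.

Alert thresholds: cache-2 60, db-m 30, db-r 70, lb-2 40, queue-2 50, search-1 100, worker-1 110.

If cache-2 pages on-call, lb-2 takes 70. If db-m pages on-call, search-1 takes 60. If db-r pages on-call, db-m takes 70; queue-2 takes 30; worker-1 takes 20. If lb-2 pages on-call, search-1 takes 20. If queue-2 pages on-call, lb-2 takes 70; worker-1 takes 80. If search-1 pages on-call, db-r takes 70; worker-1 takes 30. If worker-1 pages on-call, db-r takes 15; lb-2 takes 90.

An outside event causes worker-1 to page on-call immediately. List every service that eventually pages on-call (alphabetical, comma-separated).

lb-2, worker-1

Round 1 — worker-1 pages on-call (initial).
  db-r: +15 → 15 < 70
  lb-2: +90 → 90 ≥ 40
Round 2 — lb-2 pages on-call.
  search-1: +20 → 20 < 100
No further pages.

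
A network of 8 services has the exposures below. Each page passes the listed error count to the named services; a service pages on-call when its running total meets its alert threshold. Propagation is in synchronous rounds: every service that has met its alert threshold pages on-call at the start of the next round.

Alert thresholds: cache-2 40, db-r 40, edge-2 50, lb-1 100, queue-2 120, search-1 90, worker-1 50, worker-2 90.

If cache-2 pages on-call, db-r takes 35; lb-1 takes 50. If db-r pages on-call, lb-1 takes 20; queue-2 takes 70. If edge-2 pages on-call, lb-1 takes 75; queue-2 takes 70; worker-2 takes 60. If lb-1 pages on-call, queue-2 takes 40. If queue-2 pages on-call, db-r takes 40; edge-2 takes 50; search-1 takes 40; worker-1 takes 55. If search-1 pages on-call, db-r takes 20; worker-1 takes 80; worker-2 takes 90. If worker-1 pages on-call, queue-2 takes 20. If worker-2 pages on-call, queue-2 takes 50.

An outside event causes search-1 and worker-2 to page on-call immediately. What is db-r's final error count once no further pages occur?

20

Round 1 — search-1, worker-2 page on-call (initial).
  db-r: +20 → 20 < 40
  queue-2: +50 → 50 < 120
  worker-1: +80 → 80 ≥ 50
Round 2 — worker-1 pages on-call.
  queue-2: +20 → 70 < 120
No further pages.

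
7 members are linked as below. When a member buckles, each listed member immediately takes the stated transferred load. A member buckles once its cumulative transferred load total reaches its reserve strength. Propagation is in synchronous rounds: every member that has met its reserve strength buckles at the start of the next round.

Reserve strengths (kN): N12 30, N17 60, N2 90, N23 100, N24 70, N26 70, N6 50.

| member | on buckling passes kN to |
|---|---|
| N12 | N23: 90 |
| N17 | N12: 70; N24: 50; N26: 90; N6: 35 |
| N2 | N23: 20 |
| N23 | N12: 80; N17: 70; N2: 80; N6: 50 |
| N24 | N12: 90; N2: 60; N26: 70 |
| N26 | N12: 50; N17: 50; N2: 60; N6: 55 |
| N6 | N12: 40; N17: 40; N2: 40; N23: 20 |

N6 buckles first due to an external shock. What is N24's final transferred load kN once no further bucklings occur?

Round 1 — N6 buckles (initial).
  N12: +40 → 40 ≥ 30
  N17: +40 → 40 < 60
  N2: +40 → 40 < 90
  N23: +20 → 20 < 100
Round 2 — N12 buckles.
  N23: +90 → 110 ≥ 100
Round 3 — N23 buckles.
  N17: +70 → 110 ≥ 60
  N2: +80 → 120 ≥ 90
Round 4 — N17, N2 buckle.
  N24: +50 → 50 < 70
  N26: +90 → 90 ≥ 70
Round 5 — N26 buckles.
No further bucklings.

50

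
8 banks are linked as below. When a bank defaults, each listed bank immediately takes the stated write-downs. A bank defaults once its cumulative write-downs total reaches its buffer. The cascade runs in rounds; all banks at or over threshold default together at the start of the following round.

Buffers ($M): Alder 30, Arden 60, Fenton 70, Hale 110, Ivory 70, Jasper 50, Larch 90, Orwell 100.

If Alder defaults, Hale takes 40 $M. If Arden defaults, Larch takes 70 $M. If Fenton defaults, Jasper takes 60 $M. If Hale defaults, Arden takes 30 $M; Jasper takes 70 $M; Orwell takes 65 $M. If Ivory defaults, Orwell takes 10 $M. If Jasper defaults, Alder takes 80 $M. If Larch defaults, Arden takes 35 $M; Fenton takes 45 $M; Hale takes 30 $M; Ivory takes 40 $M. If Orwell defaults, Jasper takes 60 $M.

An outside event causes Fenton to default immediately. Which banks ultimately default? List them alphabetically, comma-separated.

Round 1 — Fenton defaults (initial).
  Jasper: +60 → 60 ≥ 50
Round 2 — Jasper defaults.
  Alder: +80 → 80 ≥ 30
Round 3 — Alder defaults.
  Hale: +40 → 40 < 110
No further defaults.

Alder, Fenton, Jasper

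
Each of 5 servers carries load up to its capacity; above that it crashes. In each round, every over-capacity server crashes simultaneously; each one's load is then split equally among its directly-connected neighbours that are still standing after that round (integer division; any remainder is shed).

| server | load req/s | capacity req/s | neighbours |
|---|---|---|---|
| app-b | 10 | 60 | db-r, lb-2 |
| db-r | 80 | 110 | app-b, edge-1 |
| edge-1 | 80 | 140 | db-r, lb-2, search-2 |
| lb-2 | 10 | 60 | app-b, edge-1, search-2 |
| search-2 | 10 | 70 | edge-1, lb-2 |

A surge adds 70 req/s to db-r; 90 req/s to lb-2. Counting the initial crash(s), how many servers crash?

Round 1 — db-r at 150 > 110; lb-2 at 100 > 60. db-r, lb-2 crash.
  db-r sheds 150 req/s to app-b, edge-1: 75 each.
    app-b: 10+75 = 85 > 60
    edge-1: 80+75 = 155 > 140
  lb-2 sheds 100 req/s to app-b, edge-1, search-2: 33 each (1 lost).
    app-b: 85+33 = 118 > 60
    edge-1: 155+33 = 188 > 140
    search-2: 10+33 = 43 ≤ 70
Round 2 — app-b, edge-1 crash.
  app-b sheds 118 req/s: no online neighbours, lost.
  edge-1 sheds 188 req/s to search-2: 188 each.
    search-2: 43+188 = 231 > 70
Round 3 — search-2 crashes.
  search-2 sheds 231 req/s: no online neighbours, lost.
No further crashes.

5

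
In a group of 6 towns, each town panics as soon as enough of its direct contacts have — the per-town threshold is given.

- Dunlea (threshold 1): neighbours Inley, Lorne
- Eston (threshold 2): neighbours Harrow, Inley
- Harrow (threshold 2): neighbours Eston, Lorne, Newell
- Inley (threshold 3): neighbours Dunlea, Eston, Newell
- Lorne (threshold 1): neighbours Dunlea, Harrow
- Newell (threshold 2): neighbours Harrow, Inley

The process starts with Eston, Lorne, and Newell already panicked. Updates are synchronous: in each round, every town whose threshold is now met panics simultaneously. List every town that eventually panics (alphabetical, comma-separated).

Dunlea, Eston, Harrow, Inley, Lorne, Newell

Round 1 — Eston, Lorne, Newell panic (initial).
Round 2 — checking thresholds:
  Dunlea: 1 of 2 neighbours ≥ 1, panics.
  Harrow: 3 of 3 neighbours ≥ 2, panics.
  Inley: 2 of 3 neighbours < 3, not yet.
Round 3 — checking thresholds:
  Inley: 3 of 3 neighbours ≥ 3, panics.
Round 4 — no new panics; cascade stops.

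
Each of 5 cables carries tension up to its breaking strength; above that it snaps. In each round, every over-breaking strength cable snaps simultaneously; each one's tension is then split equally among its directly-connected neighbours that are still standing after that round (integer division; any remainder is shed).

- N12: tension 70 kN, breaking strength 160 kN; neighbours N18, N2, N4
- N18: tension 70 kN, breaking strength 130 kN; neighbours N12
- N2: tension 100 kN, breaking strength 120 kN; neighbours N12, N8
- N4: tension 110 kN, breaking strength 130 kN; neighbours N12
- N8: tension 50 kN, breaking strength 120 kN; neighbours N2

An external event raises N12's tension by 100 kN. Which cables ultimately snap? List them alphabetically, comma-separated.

Round 1 — N12 at 170 > 160. N12 snaps.
  N12 sheds 170 kN to N18, N2, N4: 56 each (2 lost).
    N18: 70+56 = 126 ≤ 130
    N2: 100+56 = 156 > 120
    N4: 110+56 = 166 > 130
Round 2 — N2, N4 snap.
  N2 sheds 156 kN to N8: 156 each.
    N8: 50+156 = 206 > 120
  N4 sheds 166 kN: no online neighbours, lost.
Round 3 — N8 snaps.
  N8 sheds 206 kN: no online neighbours, lost.
No further breaks.

N12, N2, N4, N8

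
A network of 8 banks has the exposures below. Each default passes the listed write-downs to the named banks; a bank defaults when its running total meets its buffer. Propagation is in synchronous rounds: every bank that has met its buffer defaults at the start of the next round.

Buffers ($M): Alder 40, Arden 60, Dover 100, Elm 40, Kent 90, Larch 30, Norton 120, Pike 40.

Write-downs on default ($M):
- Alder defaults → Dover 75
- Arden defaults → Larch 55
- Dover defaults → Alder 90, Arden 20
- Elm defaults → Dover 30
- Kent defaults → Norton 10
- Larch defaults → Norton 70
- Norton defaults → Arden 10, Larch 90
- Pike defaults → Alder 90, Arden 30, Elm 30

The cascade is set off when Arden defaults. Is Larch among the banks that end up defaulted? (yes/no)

yes

Round 1 — Arden defaults (initial).
  Larch: +55 → 55 ≥ 30
Round 2 — Larch defaults.
  Norton: +70 → 70 < 120
No further defaults.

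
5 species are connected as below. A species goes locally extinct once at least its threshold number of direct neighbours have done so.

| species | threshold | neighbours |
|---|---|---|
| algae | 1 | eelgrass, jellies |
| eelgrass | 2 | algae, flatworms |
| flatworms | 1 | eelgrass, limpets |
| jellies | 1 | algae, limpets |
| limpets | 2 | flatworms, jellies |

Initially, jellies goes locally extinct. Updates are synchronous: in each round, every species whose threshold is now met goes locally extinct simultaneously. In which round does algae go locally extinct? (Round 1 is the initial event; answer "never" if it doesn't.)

Round 1 — jellies goes locally extinct (initial).
Round 2 — checking thresholds:
  algae: 1 of 2 neighbours ≥ 1, goes locally extinct.
  limpets: 1 of 2 neighbours < 2, holds.
Round 3 — no new extinctions; cascade stops.

2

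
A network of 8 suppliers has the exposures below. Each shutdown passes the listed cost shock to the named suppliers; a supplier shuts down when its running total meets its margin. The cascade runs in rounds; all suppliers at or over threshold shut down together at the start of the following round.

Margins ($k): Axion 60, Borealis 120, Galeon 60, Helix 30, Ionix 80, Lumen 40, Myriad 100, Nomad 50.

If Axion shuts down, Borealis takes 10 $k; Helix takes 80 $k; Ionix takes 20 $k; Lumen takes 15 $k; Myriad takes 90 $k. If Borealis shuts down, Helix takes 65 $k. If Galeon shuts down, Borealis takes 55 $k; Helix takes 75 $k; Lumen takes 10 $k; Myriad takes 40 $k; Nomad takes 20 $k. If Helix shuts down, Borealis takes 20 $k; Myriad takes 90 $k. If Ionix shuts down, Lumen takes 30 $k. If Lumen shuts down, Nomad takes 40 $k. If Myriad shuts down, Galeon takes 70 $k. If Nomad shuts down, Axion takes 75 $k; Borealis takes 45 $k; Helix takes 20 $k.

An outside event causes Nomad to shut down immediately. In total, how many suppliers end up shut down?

6

Round 1 — Nomad shuts down (initial).
  Axion: +75 → 75 ≥ 60
  Borealis: +45 → 45 < 120
  Helix: +20 → 20 < 30
Round 2 — Axion shuts down.
  Borealis: +10 → 55 < 120
  Helix: +80 → 100 ≥ 30
  Ionix: +20 → 20 < 80
  Lumen: +15 → 15 < 40
  Myriad: +90 → 90 < 100
Round 3 — Helix shuts down.
  Borealis: +20 → 75 < 120
  Myriad: +90 → 180 ≥ 100
Round 4 — Myriad shuts down.
  Galeon: +70 → 70 ≥ 60
Round 5 — Galeon shuts down.
  Borealis: +55 → 130 ≥ 120
  Lumen: +10 → 25 < 40
Round 6 — Borealis shuts down.
No further shutdowns.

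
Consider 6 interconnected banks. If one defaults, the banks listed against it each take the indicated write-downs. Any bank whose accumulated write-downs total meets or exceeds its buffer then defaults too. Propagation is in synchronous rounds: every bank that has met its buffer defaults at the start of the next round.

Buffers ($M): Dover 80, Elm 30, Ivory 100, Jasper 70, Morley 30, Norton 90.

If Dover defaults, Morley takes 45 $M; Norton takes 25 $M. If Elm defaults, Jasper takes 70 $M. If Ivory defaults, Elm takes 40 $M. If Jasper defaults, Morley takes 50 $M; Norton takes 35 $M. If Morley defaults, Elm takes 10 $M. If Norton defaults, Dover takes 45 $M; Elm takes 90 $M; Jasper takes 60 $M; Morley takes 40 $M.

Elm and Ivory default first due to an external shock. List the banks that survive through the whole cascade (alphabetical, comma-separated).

Dover, Norton

Round 1 — Elm, Ivory default (initial).
  Jasper: +70 → 70 ≥ 70
Round 2 — Jasper defaults.
  Morley: +50 → 50 ≥ 30
  Norton: +35 → 35 < 90
Round 3 — Morley defaults.
No further defaults.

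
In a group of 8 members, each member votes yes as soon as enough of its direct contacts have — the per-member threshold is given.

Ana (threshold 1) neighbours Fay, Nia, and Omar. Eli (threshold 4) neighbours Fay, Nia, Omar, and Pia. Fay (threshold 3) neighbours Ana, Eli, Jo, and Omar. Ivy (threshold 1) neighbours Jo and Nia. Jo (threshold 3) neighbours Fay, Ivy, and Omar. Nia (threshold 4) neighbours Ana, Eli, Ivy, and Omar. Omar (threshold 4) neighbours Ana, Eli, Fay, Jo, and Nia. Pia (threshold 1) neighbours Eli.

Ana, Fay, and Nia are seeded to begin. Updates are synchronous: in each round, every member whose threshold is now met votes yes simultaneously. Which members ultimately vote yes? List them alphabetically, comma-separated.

Ana, Fay, Ivy, Nia

Round 1 — Ana, Fay, Nia vote yes (initial).
Round 2 — checking thresholds:
  Eli: 2 of 4 neighbours < 4, holds.
  Ivy: 1 of 2 neighbours ≥ 1, votes yes.
  Jo: 1 of 3 neighbours < 3, holds.
  Omar: 3 of 5 neighbours < 4, holds.
Round 3 — no new yes votes; cascade stops.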